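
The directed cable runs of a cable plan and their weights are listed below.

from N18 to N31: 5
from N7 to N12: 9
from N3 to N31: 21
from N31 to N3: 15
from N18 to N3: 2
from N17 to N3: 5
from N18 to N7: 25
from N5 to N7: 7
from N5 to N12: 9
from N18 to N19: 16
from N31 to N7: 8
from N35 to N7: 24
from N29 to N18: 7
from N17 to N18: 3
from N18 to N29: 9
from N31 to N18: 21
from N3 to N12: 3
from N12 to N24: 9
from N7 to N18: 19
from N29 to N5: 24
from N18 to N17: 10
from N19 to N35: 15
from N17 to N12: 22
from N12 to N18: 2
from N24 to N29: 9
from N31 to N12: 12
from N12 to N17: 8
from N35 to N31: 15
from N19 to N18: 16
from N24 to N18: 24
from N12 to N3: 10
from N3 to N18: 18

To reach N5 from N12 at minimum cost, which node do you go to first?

Compare a few routes:
N12–N24–N29–N5: 9+9+24 = 42
N12–N18–N29–N5: 2+9+24 = 35
The minimum is 35 via N12–N18–N29–N5.
So from N12 the first move is to N18.

N18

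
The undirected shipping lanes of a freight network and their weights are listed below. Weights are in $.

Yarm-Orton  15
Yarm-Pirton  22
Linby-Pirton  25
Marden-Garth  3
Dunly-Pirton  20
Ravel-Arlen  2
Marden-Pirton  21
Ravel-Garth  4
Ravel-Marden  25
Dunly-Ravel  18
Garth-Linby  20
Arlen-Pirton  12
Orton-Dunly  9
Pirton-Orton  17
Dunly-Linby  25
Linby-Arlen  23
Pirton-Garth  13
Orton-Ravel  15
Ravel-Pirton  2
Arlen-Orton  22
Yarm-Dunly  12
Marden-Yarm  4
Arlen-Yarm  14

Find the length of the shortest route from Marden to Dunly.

$16

Shortest distances from Marden:
Marden: 0
Garth: 3  (via Marden)
Yarm: 4  (via Marden)
Ravel: 7  (via Garth)
Arlen: 9  (via Ravel)
Pirton: 9  (via Ravel)
Dunly: 16  (via Yarm)
Shortest route: Marden → Yarm → Dunly = $16.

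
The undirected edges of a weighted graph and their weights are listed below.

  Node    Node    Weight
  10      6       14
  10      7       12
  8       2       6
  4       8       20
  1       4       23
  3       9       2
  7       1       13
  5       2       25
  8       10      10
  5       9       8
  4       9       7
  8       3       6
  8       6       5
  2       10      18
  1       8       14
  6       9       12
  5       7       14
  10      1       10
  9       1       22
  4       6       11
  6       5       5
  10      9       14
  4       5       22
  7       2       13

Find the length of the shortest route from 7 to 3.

24

Settle nodes by increasing distance from 7:
7: 0
10: 12  (via 7)
1: 13  (via 7)
2: 13  (via 7)
5: 14  (via 7)
6: 19  (via 5)
8: 19  (via 2)
9: 22  (via 5)
3: 24  (via 9)
Shortest route: 7–5–9–3 = 24.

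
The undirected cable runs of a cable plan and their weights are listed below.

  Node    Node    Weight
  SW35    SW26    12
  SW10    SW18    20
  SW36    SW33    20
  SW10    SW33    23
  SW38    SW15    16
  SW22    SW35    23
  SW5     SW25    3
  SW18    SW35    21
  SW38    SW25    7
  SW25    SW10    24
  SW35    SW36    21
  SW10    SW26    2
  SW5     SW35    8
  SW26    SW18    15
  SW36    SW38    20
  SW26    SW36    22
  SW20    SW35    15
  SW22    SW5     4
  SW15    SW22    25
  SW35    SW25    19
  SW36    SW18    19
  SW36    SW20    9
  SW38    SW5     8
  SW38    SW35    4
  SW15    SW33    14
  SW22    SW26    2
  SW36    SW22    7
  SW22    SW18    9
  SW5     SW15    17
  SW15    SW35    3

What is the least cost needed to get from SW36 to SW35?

Compare a few routes:
SW36–SW35: 21 = 21
SW36–SW22–SW5–SW38–SW35: 7+4+8+4 = 23
SW36–SW22–SW5–SW35: 7+4+8 = 19
SW36–SW22–SW26–SW35: 7+2+12 = 21
Cheapest is SW36–SW22–SW5–SW35 at 19.

19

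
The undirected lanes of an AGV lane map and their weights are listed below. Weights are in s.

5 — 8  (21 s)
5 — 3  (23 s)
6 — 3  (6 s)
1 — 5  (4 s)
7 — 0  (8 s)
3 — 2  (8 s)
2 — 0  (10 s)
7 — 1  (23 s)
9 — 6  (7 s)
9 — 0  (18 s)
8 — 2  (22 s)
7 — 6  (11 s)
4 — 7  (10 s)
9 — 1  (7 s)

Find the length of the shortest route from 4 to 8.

50 s

Running Dijkstra from 4:
4: 0
7: 10  (via 4)
0: 18  (via 7)
6: 21  (via 7)
3: 27  (via 6)
2: 28  (via 0)
9: 28  (via 6)
1: 33  (via 7)
5: 37  (via 1)
8: 50  (via 2)
Shortest route: 4–7–0–2–8 = 50 s.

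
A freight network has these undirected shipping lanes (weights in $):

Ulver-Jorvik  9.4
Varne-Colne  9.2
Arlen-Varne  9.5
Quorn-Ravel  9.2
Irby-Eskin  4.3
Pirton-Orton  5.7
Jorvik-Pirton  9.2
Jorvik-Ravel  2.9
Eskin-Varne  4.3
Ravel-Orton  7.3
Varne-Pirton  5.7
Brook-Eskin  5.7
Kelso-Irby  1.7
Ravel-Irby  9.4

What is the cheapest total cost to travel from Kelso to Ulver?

$23.4

Shortest distances from Kelso:
Kelso: 0
Irby: 1.7  (via Kelso)
Eskin: 6  (via Irby)
Varne: 10.3  (via Eskin)
Ravel: 11.1  (via Irby)
Brook: 11.7  (via Eskin)
Jorvik: 14  (via Ravel)
Pirton: 16  (via Varne)
Orton: 18.4  (via Ravel)
Colne: 19.5  (via Varne)
Arlen: 19.8  (via Varne)
Quorn: 20.3  (via Ravel)
Ulver: 23.4  (via Jorvik)
Shortest route: Kelso → Irby → Ravel → Jorvik → Ulver = $23.4.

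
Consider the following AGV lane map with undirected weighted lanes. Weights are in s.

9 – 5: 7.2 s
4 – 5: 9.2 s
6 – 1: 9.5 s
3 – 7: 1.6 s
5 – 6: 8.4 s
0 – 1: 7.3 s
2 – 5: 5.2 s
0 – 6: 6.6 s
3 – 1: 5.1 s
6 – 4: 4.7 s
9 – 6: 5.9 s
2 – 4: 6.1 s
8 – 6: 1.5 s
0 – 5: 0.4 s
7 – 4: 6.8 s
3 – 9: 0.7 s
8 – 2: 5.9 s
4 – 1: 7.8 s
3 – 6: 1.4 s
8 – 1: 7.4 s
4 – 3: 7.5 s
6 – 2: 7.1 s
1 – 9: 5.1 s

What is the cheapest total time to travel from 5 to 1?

7.7 s

Shortest distances from 5:
5: 0
0: 0.4  (via 5)
2: 5.2  (via 5)
6: 7  (via 0)
9: 7.2  (via 5)
1: 7.7  (via 0)
Shortest route: 5–0–1 = 7.7 s.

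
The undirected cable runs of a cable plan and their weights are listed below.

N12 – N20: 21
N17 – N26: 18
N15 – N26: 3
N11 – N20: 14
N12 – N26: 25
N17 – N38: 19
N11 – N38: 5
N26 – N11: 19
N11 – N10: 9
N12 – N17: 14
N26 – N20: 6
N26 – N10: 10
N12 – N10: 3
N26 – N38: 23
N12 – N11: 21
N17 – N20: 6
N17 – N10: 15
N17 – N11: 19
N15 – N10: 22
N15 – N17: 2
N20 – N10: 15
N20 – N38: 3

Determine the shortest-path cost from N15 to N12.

16

Shortest distances from N15:
N15: 0
N17: 2  (via N15)
N26: 3  (via N15)
N20: 8  (via N17)
N38: 11  (via N20)
N10: 13  (via N26)
N12: 16  (via N17)
Shortest route: N15 → N17 → N12 = 16.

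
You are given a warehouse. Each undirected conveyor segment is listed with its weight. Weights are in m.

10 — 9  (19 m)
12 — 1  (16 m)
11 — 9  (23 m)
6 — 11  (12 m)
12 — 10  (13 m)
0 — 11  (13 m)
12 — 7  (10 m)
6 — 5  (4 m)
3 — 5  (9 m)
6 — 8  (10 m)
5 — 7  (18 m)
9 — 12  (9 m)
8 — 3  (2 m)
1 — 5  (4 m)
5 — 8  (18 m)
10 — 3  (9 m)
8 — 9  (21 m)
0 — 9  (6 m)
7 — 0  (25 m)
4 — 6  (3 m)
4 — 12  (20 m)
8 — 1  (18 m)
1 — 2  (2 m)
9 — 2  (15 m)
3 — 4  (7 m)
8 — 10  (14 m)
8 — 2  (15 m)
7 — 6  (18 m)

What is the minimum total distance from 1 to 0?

23 m

Compare a few routes:
1–12–9–0: 16+9+6 = 31
1–2–9–0: 2+15+6 = 23
1–5–3–8–9–0: 4+9+2+21+6 = 42
1–5–6–11–0: 4+4+12+13 = 33
Cheapest is 1–2–9–0 at 23 m.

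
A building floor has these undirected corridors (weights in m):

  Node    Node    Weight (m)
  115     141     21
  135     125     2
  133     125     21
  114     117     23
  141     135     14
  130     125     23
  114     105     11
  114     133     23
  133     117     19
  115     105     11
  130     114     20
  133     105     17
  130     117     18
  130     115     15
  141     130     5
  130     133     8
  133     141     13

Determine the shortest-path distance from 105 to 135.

40 m

Running Dijkstra from 105:
105: 0
115: 11  (via 105)
114: 11  (via 105)
133: 17  (via 105)
130: 25  (via 133)
141: 30  (via 133)
117: 34  (via 114)
125: 38  (via 133)
135: 40  (via 125)
Shortest route: 105 → 133 → 125 → 135 = 40 m.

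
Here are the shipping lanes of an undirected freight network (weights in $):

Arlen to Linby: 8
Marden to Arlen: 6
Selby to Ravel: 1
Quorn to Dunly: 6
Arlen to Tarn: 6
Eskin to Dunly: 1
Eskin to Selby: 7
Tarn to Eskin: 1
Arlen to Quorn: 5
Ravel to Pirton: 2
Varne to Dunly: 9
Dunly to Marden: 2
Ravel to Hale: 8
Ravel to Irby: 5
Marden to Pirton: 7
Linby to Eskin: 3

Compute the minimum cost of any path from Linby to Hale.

$19

Enumerating some paths:
Linby → Eskin → Selby → Ravel → Hale: 3+7+1+8 = 19
Linby → Arlen → Tarn → Eskin → Selby → Ravel → Hale: 8+6+1+7+1+8 = 31
Linby → Arlen → Marden → Pirton → Ravel → Hale: 8+6+7+2+8 = 31
Linby → Eskin → Dunly → Marden → Pirton → Ravel → Hale: 3+1+2+7+2+8 = 23
The minimum is $19 via Linby → Eskin → Selby → Ravel → Hale.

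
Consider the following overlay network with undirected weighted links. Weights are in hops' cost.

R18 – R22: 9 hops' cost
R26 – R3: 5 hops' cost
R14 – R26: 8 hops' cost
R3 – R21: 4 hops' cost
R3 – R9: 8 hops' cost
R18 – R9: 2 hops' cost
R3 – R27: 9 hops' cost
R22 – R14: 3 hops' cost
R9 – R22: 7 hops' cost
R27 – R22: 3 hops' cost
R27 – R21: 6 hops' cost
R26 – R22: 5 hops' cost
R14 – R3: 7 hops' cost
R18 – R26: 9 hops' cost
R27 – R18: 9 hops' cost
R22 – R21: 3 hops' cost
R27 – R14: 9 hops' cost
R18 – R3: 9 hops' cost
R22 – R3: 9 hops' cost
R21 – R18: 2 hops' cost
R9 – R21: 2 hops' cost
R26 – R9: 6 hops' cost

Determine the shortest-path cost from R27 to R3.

9 hops' cost

Compare a few routes:
R27 - R3: 9 = 9
R27 - R22 - R21 - R3: 3+3+4 = 10
R27 - R22 - R3: 3+9 = 12
R27 - R21 - R3: 6+4 = 10
The minimum is 9 hops' cost via R27 - R3.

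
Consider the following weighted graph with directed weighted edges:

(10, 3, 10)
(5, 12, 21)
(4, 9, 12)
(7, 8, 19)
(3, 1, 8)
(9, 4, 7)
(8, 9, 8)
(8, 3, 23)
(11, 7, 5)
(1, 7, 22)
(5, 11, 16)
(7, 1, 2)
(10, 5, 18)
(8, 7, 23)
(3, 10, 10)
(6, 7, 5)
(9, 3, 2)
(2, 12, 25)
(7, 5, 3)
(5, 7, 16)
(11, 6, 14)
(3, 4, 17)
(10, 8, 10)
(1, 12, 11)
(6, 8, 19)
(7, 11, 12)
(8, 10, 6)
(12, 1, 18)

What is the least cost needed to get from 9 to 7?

Compare a few routes:
9 → 3 → 10 → 8 → 7: 2+10+10+23 = 45
9 → 3 → 1 → 7: 2+8+22 = 32
The minimum is 32 via 9 → 3 → 1 → 7.

32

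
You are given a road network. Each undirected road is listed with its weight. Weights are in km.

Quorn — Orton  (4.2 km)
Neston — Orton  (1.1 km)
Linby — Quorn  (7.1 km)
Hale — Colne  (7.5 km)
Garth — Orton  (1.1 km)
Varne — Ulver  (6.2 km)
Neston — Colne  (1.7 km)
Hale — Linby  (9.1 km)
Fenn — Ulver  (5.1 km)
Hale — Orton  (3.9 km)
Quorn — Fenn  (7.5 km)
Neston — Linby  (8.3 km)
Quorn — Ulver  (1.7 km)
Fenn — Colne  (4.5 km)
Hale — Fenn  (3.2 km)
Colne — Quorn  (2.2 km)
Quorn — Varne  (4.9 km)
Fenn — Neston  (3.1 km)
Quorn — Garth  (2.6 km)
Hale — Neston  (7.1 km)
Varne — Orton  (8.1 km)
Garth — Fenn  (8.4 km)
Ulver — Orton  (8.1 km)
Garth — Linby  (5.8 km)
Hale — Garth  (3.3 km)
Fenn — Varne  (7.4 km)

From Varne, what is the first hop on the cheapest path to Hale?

Fenn

Compare a few routes:
Varne–Quorn–Garth–Hale: 4.9+2.6+3.3 = 10.8
Varne–Fenn–Hale: 7.4+3.2 = 10.6
Varne–Orton–Hale: 8.1+3.9 = 12
The minimum is 10.6 km via Varne–Fenn–Hale.
So from Varne the first move is to Fenn.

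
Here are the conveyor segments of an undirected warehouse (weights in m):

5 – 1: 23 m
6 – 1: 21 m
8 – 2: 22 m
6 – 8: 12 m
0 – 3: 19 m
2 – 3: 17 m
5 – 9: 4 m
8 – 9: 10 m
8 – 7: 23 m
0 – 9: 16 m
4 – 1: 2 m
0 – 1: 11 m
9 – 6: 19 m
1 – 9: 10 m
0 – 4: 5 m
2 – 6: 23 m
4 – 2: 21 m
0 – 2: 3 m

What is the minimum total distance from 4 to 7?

Candidate routes:
4 - 0 - 2 - 8 - 7: 5+3+22+23 = 53
4 - 0 - 9 - 8 - 7: 5+16+10+23 = 54
4 - 1 - 9 - 8 - 7: 2+10+10+23 = 45
4 - 1 - 6 - 8 - 7: 2+21+12+23 = 58
The minimum is 45 m via 4 - 1 - 9 - 8 - 7.

45 m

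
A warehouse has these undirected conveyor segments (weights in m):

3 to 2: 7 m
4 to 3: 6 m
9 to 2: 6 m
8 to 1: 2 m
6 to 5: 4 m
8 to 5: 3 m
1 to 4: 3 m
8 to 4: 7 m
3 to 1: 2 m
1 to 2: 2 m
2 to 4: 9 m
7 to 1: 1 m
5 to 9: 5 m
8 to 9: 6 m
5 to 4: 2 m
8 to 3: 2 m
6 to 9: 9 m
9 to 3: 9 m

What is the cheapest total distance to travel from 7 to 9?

Settle nodes by increasing distance from 7:
7: 0
1: 1  (via 7)
2: 3  (via 1)
3: 3  (via 1)
8: 3  (via 1)
4: 4  (via 1)
5: 6  (via 8)
9: 9  (via 2)
Shortest route: 7–1–2–9 = 9 m.

9 m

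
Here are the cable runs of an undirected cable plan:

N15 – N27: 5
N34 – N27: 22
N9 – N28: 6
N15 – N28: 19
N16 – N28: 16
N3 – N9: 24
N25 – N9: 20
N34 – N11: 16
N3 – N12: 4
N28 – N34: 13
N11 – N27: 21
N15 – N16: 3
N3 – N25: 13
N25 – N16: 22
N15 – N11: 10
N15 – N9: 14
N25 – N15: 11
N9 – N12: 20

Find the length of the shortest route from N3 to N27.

Compare a few routes:
N3 → N25 → N15 → N27: 13+11+5 = 29
N3 → N9 → N15 → N27: 24+14+5 = 43
The minimum is 29 via N3 → N25 → N15 → N27.

29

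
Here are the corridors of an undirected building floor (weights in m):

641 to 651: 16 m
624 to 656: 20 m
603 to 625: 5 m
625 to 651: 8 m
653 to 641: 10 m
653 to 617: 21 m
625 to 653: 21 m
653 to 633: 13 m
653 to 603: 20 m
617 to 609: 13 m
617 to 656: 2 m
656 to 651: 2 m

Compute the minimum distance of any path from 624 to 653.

Enumerating some paths:
624 → 656 → 651 → 625 → 653: 20+2+8+21 = 51
624 → 656 → 617 → 653: 20+2+21 = 43
624 → 656 → 651 → 641 → 653: 20+2+16+10 = 48
Cheapest is 624 → 656 → 617 → 653 at 43 m.

43 m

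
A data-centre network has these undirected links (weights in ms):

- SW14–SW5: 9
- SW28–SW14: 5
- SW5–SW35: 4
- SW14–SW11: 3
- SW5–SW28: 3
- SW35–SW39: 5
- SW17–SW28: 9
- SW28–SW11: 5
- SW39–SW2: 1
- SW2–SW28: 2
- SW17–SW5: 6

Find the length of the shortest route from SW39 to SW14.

8 ms

Compare a few routes:
SW39–SW2–SW28–SW11–SW14: 1+2+5+3 = 11
SW39–SW2–SW28–SW5–SW14: 1+2+3+9 = 15
SW39–SW2–SW28–SW14: 1+2+5 = 8
Cheapest is SW39–SW2–SW28–SW14 at 8 ms.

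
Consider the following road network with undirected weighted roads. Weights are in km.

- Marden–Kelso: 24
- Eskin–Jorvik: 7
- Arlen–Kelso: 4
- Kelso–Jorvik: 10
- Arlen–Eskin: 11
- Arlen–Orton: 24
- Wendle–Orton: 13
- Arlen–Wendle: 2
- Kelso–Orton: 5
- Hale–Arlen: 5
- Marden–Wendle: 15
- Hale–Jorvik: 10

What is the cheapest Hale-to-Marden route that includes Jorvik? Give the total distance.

Best Hale to Jorvik: Hale → Jorvik costing 10
Shortest Jorvik→Marden: Jorvik → Kelso → Arlen → Wendle → Marden = 31
Total via Jorvik: 10 + 31 = 41 km.

41 km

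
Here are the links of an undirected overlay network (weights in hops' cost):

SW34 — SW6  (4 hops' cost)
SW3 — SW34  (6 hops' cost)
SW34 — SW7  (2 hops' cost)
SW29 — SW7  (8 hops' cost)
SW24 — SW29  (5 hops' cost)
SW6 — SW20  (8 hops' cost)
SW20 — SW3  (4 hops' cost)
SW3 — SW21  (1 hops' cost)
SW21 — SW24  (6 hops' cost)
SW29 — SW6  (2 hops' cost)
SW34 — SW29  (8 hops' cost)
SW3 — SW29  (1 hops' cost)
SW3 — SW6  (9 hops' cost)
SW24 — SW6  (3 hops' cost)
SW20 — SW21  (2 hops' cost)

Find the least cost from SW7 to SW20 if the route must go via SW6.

12 hops' cost

Shortest SW7→SW6: SW7 → SW34 → SW6 = 6
Shortest SW6→SW20: SW6 → SW29 → SW3 → SW21 → SW20 = 6
Total via SW6: 6 + 6 = 12 hops' cost.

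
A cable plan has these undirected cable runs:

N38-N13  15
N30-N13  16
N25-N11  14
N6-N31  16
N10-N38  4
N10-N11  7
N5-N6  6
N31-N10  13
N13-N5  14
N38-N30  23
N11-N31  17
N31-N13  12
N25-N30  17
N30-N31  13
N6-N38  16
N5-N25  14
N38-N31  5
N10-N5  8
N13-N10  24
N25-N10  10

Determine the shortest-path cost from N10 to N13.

19

Running Dijkstra from N10:
N10: 0
N38: 4  (via N10)
N11: 7  (via N10)
N5: 8  (via N10)
N31: 9  (via N38)
N25: 10  (via N10)
N6: 14  (via N5)
N13: 19  (via N38)
Shortest route: N10 → N38 → N13 = 19.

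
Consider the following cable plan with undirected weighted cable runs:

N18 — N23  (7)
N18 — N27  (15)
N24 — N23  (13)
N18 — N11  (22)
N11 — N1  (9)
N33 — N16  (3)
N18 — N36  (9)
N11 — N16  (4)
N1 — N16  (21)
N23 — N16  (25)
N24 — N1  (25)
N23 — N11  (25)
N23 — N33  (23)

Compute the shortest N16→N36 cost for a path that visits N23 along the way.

41

Best N16 to N23: N16–N23 costing 25
Shortest N23→N36: N23–N18–N36 = 16
Total via N23: 25 + 16 = 41.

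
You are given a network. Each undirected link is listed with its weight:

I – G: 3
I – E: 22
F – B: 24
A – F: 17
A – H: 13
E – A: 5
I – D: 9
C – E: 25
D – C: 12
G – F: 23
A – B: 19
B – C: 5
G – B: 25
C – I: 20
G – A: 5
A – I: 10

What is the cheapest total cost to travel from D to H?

30

Compare a few routes:
D - C - B - A - H: 12+5+19+13 = 49
D - I - G - A - H: 9+3+5+13 = 30
D - I - E - A - H: 9+22+5+13 = 49
D - I - A - H: 9+10+13 = 32
The minimum is 30 via D - I - G - A - H.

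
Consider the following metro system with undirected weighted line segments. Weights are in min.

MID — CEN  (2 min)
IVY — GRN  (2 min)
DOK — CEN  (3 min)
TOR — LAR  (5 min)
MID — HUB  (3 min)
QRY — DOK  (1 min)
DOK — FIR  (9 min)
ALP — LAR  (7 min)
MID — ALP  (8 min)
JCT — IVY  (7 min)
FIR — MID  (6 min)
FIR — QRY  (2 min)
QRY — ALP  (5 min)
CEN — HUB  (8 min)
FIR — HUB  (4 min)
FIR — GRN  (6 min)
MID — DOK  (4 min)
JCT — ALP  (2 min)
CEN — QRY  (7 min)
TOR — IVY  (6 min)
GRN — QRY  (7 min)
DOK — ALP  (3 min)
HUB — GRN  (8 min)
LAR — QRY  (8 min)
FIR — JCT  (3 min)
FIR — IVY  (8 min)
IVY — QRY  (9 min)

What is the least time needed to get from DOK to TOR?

14 min

Enumerating some paths:
DOK - QRY - GRN - IVY - TOR: 1+7+2+6 = 16
DOK - ALP - LAR - TOR: 3+7+5 = 15
DOK - QRY - LAR - TOR: 1+8+5 = 14
DOK - QRY - IVY - TOR: 1+9+6 = 16
The minimum is 14 min via DOK - QRY - LAR - TOR.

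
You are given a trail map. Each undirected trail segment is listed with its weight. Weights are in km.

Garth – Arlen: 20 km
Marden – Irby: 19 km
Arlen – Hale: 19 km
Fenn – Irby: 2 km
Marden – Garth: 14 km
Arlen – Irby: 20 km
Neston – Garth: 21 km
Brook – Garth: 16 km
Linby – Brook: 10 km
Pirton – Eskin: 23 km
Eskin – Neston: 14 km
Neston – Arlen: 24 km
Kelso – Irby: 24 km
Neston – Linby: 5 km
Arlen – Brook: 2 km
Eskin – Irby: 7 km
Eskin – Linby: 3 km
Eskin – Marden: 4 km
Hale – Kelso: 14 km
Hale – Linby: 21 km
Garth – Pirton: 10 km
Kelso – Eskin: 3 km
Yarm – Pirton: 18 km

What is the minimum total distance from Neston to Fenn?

Running Dijkstra from Neston:
Neston: 0
Linby: 5  (via Neston)
Eskin: 8  (via Linby)
Kelso: 11  (via Eskin)
Marden: 12  (via Eskin)
Irby: 15  (via Eskin)
Brook: 15  (via Linby)
Fenn: 17  (via Irby)
Shortest route: Neston–Linby–Eskin–Irby–Fenn = 17 km.

17 km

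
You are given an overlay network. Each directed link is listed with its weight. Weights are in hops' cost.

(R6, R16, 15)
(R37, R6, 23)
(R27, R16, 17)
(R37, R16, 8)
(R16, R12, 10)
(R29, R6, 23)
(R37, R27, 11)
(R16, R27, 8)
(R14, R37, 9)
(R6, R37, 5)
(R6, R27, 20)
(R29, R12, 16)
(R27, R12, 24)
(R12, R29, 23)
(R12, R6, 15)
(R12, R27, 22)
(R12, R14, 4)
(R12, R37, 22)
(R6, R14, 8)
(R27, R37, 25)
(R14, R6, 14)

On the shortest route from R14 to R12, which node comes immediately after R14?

Candidate routes:
R14 - R37 - R16 - R12: 9+8+10 = 27
R14 - R6 - R16 - R12: 14+15+10 = 39
R14 - R6 - R37 - R16 - R12: 14+5+8+10 = 37
Cheapest is R14 - R37 - R16 - R12 at 27 hops' cost.
So from R14 the first move is to R37.

R37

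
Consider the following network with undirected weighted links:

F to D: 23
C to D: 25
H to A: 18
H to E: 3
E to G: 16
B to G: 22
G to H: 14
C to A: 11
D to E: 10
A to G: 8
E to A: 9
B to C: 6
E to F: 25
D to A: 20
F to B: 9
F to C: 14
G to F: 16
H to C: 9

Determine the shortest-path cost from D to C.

22

Settle nodes by increasing distance from D:
D: 0
E: 10  (via D)
H: 13  (via E)
A: 19  (via E)
C: 22  (via H)
Shortest route: D → E → H → C = 22.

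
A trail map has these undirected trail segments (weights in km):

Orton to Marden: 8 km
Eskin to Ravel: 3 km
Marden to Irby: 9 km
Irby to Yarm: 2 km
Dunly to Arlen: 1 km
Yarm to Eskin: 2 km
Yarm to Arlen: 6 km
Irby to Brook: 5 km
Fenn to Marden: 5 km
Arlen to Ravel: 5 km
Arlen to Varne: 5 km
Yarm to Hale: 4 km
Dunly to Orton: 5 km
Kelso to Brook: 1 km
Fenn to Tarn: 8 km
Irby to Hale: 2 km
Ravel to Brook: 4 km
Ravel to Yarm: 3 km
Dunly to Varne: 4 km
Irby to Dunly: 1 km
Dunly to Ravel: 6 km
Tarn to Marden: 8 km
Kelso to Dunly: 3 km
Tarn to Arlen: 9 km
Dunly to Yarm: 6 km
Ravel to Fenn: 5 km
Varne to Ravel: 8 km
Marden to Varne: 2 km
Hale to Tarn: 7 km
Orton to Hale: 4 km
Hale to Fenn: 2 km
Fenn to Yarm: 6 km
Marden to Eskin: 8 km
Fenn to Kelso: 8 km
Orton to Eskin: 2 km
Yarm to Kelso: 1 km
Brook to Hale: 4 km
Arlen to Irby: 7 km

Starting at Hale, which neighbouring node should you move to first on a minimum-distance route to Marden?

Enumerating some paths:
Hale - Irby - Marden: 2+9 = 11
Hale - Fenn - Marden: 2+5 = 7
Hale - Irby - Dunly - Varne - Marden: 2+1+4+2 = 9
Hale - Irby - Dunly - Arlen - Varne - Marden: 2+1+1+5+2 = 11
Cheapest is Hale - Fenn - Marden at 7 km.
So from Hale the first move is to Fenn.

Fenn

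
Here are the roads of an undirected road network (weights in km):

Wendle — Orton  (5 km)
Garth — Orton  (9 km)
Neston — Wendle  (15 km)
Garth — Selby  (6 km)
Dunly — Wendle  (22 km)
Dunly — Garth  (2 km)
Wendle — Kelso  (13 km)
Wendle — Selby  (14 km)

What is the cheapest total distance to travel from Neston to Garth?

29 km

Shortest distances from Neston:
Neston: 0
Wendle: 15  (via Neston)
Orton: 20  (via Wendle)
Kelso: 28  (via Wendle)
Garth: 29  (via Orton)
Shortest route: Neston → Wendle → Orton → Garth = 29 km.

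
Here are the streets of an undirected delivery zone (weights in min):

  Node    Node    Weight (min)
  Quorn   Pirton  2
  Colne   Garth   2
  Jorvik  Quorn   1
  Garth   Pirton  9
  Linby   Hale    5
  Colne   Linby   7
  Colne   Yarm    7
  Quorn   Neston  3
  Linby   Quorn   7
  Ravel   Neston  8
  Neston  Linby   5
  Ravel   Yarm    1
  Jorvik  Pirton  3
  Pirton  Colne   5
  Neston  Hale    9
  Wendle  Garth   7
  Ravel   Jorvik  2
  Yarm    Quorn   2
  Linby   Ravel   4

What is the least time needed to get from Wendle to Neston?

Compare a few routes:
Wendle → Garth → Pirton → Quorn → Neston: 7+9+2+3 = 21
Wendle → Garth → Colne → Yarm → Quorn → Neston: 7+2+7+2+3 = 21
Wendle → Garth → Colne → Pirton → Quorn → Neston: 7+2+5+2+3 = 19
Wendle → Garth → Colne → Pirton → Jorvik → Quorn → Neston: 7+2+5+3+1+3 = 21
The minimum is 19 min via Wendle → Garth → Colne → Pirton → Quorn → Neston.

19 min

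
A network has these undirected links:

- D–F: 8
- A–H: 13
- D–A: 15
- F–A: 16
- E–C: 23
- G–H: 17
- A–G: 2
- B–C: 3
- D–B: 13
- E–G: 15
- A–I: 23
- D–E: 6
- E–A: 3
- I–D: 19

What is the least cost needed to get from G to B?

24

Settle nodes by increasing distance from G:
G: 0
A: 2  (via G)
E: 5  (via A)
D: 11  (via E)
H: 15  (via A)
F: 18  (via A)
B: 24  (via D)
Shortest route: G → A → E → D → B = 24.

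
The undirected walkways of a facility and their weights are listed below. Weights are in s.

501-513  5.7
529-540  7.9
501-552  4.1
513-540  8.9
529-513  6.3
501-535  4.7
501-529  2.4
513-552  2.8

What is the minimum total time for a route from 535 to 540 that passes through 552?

Shortest 535→552: 535 → 501 → 552 = 8.8
Shortest 552→540: 552 → 513 → 540 = 11.7
Total via 552: 8.8 + 11.7 = 20.5 s.

20.5 s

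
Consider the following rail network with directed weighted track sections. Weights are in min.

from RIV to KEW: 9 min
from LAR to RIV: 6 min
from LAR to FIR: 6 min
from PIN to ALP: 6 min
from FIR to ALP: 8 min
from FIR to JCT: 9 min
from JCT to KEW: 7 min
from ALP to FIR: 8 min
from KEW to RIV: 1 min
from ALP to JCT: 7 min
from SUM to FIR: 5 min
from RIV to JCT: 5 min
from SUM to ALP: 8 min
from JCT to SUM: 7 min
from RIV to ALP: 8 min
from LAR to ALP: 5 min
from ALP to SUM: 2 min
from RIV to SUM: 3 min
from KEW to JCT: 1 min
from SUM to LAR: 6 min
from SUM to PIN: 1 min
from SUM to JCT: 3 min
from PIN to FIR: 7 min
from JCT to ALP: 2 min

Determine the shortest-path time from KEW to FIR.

9 min

Compare a few routes:
KEW → JCT → ALP → FIR: 1+2+8 = 11
KEW → RIV → SUM → FIR: 1+3+5 = 9
KEW → JCT → ALP → SUM → FIR: 1+2+2+5 = 10
Cheapest is KEW → RIV → SUM → FIR at 9 min.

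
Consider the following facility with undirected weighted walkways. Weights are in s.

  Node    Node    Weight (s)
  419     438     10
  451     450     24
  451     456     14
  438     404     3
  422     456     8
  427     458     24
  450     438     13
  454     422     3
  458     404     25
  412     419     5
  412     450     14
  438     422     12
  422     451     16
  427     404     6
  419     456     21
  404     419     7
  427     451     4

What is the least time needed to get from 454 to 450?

Enumerating some paths:
454 → 422 → 438 → 419 → 412 → 450: 3+12+10+5+14 = 44
454 → 422 → 451 → 450: 3+16+24 = 43
454 → 422 → 438 → 450: 3+12+13 = 28
454 → 422 → 438 → 404 → 419 → 412 → 450: 3+12+3+7+5+14 = 44
Cheapest is 454 → 422 → 438 → 450 at 28 s.

28 s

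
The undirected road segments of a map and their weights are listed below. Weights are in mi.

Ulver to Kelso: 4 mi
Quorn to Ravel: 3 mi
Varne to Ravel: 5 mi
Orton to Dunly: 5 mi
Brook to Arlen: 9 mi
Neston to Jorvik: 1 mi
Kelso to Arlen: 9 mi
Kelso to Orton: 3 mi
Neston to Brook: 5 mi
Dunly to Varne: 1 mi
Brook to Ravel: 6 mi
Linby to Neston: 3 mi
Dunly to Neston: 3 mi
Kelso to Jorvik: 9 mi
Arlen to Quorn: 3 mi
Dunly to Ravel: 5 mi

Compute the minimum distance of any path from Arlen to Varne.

11 mi

Running Dijkstra from Arlen:
Arlen: 0
Quorn: 3  (via Arlen)
Ravel: 6  (via Quorn)
Brook: 9  (via Arlen)
Kelso: 9  (via Arlen)
Dunly: 11  (via Ravel)
Varne: 11  (via Ravel)
Shortest route: Arlen–Quorn–Ravel–Varne = 11 mi.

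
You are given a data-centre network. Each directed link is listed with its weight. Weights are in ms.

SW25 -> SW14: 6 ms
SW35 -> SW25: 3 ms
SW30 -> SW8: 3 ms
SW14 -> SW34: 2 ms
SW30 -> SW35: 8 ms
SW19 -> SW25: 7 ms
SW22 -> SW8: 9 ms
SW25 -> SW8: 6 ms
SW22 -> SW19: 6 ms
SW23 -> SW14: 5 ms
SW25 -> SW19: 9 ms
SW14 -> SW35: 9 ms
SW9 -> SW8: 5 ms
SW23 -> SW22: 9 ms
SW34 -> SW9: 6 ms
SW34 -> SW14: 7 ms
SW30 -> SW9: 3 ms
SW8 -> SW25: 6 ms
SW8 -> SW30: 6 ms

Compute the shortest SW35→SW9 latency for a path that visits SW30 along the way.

18 ms

Best SW35 to SW30: SW35–SW25–SW8–SW30 costing 15
Best SW30 to SW9: SW30–SW9 costing 3
Total via SW30: 15 + 3 = 18 ms.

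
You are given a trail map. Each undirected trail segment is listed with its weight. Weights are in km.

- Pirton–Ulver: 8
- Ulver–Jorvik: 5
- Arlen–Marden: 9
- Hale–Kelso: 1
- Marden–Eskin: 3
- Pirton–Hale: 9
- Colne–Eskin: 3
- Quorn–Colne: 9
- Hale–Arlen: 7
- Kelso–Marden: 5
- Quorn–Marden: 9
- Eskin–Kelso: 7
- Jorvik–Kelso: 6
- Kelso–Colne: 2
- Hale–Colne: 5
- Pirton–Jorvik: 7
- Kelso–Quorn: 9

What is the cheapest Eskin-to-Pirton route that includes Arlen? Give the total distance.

28 km

Shortest Eskin→Arlen: Eskin → Marden → Arlen = 12
Best Arlen to Pirton: Arlen → Hale → Pirton costing 16
Total via Arlen: 12 + 16 = 28 km.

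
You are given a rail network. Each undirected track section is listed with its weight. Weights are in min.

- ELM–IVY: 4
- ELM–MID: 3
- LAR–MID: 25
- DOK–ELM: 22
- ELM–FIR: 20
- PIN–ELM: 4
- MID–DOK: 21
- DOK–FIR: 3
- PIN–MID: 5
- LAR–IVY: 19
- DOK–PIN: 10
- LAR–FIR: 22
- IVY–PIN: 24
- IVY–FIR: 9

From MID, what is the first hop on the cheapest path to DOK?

PIN

Enumerating some paths:
MID - ELM - PIN - DOK: 3+4+10 = 17
MID - PIN - DOK: 5+10 = 15
The minimum is 15 min via MID - PIN - DOK.
So from MID the first move is to PIN.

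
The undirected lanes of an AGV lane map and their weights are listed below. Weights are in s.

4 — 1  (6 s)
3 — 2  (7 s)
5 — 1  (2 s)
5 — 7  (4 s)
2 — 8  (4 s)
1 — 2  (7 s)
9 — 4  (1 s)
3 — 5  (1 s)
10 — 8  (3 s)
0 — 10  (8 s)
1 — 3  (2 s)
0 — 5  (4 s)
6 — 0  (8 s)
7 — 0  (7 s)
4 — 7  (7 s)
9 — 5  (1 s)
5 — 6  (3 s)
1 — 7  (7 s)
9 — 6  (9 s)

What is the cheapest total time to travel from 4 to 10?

Enumerating some paths:
4 - 9 - 5 - 0 - 10: 1+1+4+8 = 14
4 - 9 - 5 - 3 - 2 - 8 - 10: 1+1+1+7+4+3 = 17
Cheapest is 4 - 9 - 5 - 0 - 10 at 14 s.

14 s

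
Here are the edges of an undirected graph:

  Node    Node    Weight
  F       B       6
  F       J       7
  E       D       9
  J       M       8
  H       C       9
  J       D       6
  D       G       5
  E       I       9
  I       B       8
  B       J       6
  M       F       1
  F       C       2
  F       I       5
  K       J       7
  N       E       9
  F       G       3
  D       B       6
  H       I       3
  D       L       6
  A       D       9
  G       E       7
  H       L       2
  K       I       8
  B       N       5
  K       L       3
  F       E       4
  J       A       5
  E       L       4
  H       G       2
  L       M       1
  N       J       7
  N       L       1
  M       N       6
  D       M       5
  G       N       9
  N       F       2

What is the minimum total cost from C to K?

7

Enumerating some paths:
C → F → N → L → K: 2+2+1+3 = 8
C → F → G → H → L → K: 2+3+2+2+3 = 12
C → F → M → N → L → K: 2+1+6+1+3 = 13
C → F → M → L → K: 2+1+1+3 = 7
The minimum is 7 via C → F → M → L → K.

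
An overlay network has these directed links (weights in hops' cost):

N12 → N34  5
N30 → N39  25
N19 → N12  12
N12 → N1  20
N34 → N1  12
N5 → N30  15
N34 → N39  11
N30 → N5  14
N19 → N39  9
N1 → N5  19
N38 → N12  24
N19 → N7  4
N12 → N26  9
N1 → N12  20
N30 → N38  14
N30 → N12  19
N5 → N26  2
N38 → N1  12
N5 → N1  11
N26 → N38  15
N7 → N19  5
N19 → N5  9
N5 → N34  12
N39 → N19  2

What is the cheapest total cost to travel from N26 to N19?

Candidate routes:
N26 - N38 - N12 - N34 - N39 - N19: 15+24+5+11+2 = 57
N26 - N38 - N1 - N12 - N34 - N39 - N19: 15+12+20+5+11+2 = 65
N26 - N38 - N1 - N5 - N34 - N39 - N19: 15+12+19+12+11+2 = 71
Cheapest is N26 - N38 - N12 - N34 - N39 - N19 at 57 hops' cost.

57 hops' cost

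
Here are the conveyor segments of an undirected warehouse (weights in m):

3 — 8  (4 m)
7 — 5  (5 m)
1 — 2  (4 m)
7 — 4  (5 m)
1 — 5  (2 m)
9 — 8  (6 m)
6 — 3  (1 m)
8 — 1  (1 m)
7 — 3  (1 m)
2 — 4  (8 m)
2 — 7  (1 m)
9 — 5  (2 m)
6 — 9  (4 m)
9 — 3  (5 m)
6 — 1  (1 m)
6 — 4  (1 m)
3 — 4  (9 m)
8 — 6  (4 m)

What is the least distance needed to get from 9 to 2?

Compare a few routes:
9 → 5 → 7 → 2: 2+5+1 = 8
9 → 5 → 1 → 6 → 3 → 7 → 2: 2+2+1+1+1+1 = 8
9 → 5 → 1 → 2: 2+2+4 = 8
9 → 3 → 7 → 2: 5+1+1 = 7
The minimum is 7 m via 9 → 3 → 7 → 2.

7 m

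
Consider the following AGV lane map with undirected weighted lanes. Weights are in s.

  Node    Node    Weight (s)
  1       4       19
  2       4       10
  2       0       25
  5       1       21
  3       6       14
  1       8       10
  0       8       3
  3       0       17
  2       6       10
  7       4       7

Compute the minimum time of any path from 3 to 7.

41 s

Shortest distances from 3:
3: 0
6: 14  (via 3)
0: 17  (via 3)
8: 20  (via 0)
2: 24  (via 6)
1: 30  (via 8)
4: 34  (via 2)
7: 41  (via 4)
Shortest route: 3 → 6 → 2 → 4 → 7 = 41 s.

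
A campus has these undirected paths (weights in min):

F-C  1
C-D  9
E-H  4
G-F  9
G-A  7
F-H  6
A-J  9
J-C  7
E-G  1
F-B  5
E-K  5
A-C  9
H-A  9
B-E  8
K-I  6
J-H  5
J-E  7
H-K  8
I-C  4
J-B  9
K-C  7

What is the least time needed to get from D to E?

Enumerating some paths:
D–C–F–H–E: 9+1+6+4 = 20
D–C–J–E: 9+7+7 = 23
D–C–K–E: 9+7+5 = 21
Cheapest is D–C–F–H–E at 20 min.

20 min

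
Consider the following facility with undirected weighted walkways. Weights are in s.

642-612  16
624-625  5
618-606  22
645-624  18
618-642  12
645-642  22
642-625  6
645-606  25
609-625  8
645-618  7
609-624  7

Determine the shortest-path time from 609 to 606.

48 s

Compare a few routes:
609 - 624 - 625 - 642 - 618 - 606: 7+5+6+12+22 = 52
609 - 625 - 642 - 618 - 606: 8+6+12+22 = 48
609 - 624 - 645 - 606: 7+18+25 = 50
Cheapest is 609 - 625 - 642 - 618 - 606 at 48 s.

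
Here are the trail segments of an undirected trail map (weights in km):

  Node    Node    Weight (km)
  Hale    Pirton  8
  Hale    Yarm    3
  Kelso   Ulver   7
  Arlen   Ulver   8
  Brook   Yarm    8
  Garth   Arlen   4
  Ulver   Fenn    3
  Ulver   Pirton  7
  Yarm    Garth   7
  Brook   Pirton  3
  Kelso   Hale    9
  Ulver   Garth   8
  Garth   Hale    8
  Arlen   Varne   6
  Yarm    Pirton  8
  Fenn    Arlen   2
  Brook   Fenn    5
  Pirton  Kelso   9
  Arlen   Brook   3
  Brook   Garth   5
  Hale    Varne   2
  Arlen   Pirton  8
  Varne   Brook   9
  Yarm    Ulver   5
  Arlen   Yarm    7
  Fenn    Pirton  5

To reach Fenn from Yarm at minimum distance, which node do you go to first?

Ulver

Enumerating some paths:
Yarm–Ulver–Fenn: 5+3 = 8
Yarm–Arlen–Fenn: 7+2 = 9
Cheapest is Yarm–Ulver–Fenn at 8 km.
So from Yarm the first move is to Ulver.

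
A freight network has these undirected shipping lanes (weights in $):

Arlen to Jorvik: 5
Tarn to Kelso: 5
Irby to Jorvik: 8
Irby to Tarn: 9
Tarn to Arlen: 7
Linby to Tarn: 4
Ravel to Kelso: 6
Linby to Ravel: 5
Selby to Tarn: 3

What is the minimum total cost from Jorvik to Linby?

Shortest distances from Jorvik:
Jorvik: 0
Arlen: 5  (via Jorvik)
Irby: 8  (via Jorvik)
Tarn: 12  (via Arlen)
Selby: 15  (via Tarn)
Linby: 16  (via Tarn)
Shortest route: Jorvik → Arlen → Tarn → Linby = $16.

$16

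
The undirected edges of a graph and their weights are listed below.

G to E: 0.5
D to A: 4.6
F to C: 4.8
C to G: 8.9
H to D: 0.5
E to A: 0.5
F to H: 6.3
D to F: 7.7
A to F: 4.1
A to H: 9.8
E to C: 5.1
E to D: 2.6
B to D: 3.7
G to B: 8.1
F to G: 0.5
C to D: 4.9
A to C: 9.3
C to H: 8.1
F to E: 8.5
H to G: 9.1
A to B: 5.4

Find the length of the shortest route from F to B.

6.9

Enumerating some paths:
F–G–E–A–B: 0.5+0.5+0.5+5.4 = 6.9
F–G–E–D–B: 0.5+0.5+2.6+3.7 = 7.3
Cheapest is F–G–E–A–B at 6.9.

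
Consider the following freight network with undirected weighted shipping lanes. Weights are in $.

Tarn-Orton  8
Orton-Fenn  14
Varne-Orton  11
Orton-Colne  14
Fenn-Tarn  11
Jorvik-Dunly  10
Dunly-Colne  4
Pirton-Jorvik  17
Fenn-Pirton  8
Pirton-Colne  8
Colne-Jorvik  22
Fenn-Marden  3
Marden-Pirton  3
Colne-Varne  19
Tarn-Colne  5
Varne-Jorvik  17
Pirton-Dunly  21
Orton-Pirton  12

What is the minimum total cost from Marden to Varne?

Enumerating some paths:
Marden–Pirton–Orton–Varne: 3+12+11 = 26
Marden–Pirton–Colne–Varne: 3+8+19 = 30
Marden–Fenn–Orton–Varne: 3+14+11 = 28
The minimum is $26 via Marden–Pirton–Orton–Varne.

$26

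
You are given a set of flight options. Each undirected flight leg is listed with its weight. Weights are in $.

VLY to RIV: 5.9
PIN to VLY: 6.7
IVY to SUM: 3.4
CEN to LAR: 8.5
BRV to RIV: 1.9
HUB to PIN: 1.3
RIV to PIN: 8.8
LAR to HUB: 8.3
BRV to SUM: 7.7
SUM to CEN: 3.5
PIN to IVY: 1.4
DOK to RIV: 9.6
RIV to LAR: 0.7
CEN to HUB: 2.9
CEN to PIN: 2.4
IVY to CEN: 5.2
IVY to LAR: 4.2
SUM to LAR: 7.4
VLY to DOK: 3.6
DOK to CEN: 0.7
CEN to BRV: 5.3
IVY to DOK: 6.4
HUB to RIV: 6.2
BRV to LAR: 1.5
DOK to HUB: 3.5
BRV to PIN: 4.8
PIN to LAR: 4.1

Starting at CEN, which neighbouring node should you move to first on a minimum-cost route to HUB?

HUB

Compare a few routes:
CEN–HUB: 2.9 = 2.9
CEN–PIN–HUB: 2.4+1.3 = 3.7
Cheapest is CEN–HUB at $2.9.
So from CEN the first move is to HUB.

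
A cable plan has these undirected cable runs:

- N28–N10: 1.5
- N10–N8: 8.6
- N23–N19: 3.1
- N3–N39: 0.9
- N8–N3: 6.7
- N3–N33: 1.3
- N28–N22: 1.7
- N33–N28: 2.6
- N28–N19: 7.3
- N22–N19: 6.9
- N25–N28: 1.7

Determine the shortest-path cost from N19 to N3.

11.2

Enumerating some paths:
N19 - N22 - N28 - N33 - N3: 6.9+1.7+2.6+1.3 = 12.5
N19 - N28 - N33 - N3: 7.3+2.6+1.3 = 11.2
N19 - N28 - N10 - N8 - N3: 7.3+1.5+8.6+6.7 = 24.1
Cheapest is N19 - N28 - N33 - N3 at 11.2.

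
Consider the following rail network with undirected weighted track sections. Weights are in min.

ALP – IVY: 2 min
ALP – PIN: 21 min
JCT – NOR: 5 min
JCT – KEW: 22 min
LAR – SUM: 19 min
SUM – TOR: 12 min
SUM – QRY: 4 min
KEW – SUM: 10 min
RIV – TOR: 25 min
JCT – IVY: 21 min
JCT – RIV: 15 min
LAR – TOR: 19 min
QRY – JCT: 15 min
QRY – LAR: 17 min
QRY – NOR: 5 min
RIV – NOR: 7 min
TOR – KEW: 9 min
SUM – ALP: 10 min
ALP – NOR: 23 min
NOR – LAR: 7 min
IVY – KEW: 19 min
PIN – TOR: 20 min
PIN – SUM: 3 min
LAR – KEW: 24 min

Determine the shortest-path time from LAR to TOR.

19 min

Compare a few routes:
LAR → NOR → QRY → SUM → TOR: 7+5+4+12 = 28
LAR → SUM → TOR: 19+12 = 31
LAR → TOR: 19 = 19
Cheapest is LAR → TOR at 19 min.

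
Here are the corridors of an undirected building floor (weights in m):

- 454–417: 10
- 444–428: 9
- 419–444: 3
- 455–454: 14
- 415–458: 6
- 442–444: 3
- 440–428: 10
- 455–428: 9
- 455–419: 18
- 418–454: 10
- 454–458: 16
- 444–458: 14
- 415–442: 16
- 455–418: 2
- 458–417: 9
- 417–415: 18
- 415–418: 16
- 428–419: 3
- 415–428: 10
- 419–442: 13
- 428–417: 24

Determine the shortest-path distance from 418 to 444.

17 m

Candidate routes:
418–455–428–444: 2+9+9 = 20
418–455–428–419–444: 2+9+3+3 = 17
Cheapest is 418–455–428–419–444 at 17 m.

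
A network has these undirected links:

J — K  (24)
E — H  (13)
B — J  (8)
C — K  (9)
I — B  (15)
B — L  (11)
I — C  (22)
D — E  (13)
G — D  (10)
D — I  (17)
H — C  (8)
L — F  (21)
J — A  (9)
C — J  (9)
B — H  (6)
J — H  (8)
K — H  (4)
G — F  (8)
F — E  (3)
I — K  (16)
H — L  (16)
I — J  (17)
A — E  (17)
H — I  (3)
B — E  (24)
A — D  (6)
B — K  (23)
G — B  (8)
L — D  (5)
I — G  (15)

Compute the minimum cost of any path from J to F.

Running Dijkstra from J:
J: 0
B: 8  (via J)
H: 8  (via J)
A: 9  (via J)
C: 9  (via J)
I: 11  (via H)
K: 12  (via H)
D: 15  (via A)
G: 16  (via B)
L: 19  (via B)
E: 21  (via H)
F: 24  (via G)
Shortest route: J–B–G–F = 24.

24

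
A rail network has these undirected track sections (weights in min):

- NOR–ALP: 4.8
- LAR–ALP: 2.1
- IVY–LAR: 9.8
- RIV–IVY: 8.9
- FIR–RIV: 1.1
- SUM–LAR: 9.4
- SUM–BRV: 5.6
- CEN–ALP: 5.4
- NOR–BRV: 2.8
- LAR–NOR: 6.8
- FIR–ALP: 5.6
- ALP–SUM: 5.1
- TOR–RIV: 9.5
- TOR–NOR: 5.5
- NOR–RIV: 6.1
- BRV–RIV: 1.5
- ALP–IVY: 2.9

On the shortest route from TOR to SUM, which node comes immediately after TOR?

Enumerating some paths:
TOR - NOR - BRV - SUM: 5.5+2.8+5.6 = 13.9
TOR - NOR - ALP - SUM: 5.5+4.8+5.1 = 15.4
Cheapest is TOR - NOR - BRV - SUM at 13.9 min.
So from TOR the first move is to NOR.

NOR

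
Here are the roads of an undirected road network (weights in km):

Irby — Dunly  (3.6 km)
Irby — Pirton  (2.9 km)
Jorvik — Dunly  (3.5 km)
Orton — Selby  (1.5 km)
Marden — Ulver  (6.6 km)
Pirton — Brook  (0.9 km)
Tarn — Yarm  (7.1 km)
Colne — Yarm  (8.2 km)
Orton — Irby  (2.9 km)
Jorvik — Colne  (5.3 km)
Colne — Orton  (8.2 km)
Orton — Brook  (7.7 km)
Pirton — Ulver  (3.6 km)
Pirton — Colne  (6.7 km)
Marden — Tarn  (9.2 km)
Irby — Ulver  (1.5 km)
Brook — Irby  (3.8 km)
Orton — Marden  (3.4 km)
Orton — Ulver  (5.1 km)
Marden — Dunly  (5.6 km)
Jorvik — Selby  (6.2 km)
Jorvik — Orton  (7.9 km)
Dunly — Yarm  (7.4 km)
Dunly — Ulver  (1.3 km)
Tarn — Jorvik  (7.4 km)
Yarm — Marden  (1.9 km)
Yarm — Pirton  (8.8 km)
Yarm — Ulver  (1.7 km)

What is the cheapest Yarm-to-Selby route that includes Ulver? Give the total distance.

7.6 km

Shortest Yarm→Ulver: Yarm → Ulver = 1.7
Shortest Ulver→Selby: Ulver → Irby → Orton → Selby = 5.9
Total via Ulver: 1.7 + 5.9 = 7.6 km.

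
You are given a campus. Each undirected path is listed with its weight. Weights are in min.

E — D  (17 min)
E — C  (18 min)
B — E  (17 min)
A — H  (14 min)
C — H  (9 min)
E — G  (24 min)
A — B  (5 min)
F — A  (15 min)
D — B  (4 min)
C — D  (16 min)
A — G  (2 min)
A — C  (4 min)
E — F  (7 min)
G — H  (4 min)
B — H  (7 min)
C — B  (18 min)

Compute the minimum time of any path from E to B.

17 min

Candidate routes:
E → B: 17 = 17
E → F → A → B: 7+15+5 = 27
E → D → B: 17+4 = 21
The minimum is 17 min via E → B.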